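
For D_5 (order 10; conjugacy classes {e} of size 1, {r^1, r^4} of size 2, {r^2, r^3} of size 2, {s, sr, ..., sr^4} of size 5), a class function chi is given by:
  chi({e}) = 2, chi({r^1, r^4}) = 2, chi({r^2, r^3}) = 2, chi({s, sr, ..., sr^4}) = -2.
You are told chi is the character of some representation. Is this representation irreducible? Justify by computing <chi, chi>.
Not irreducible (reducible): <chi, chi> = 4 > 1.

Reasoning: <chi, chi> = (1/|G|) sum_C |C| * |chi(C)|^2 = (1/10)[1*|2|^2 + 2*|2|^2 + 2*|2|^2 + 5*|-2|^2]
  = (1/10)[(4) + (8) + (8) + (20)] = 40/10 = 4.
A character is irreducible iff <chi, chi> = 1, so this representation is reducible.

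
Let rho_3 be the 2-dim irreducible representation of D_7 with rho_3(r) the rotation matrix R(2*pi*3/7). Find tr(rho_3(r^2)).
chi_{rho_3}(r^2) = 2*cos(2*pi*3*2/7) = 2*cos(2*pi/7)

Why: rho_3(r^2) is rotation by angle 2*pi*3*2/7, whose trace is 2*cos(2*pi*3*2/7) = 2*cos(2*pi/7).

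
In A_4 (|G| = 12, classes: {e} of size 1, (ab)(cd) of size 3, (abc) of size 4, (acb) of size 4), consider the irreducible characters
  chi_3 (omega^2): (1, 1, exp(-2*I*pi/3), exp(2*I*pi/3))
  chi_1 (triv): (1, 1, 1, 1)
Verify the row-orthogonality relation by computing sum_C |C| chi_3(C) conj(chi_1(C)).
Sum = 0; so <chi_3, chi_1> = 0 (distinct irreducibles are orthogonal).

Proof sketch: Compute term by term over conjugacy classes (|C| * chi_3(C) * conj(chi_1(C))):
  1*(1)*conj(1) + 3*(1)*conj(1) + 4*(exp(-2*I*pi/3))*conj(1) + 4*(exp(2*I*pi/3))*conj(1)
  = (1) + (3) + (4*exp(-2*I*pi/3)) + (4*exp(2*I*pi/3))
  = 0.
(Exp terms are combined using exp(i*s)*conj(exp(i*t)) = exp(i*(s-t)), and sums of them are collapsed using the identity that for every m > 1 the m distinct m-th roots of unity sum to 0, e.g. 1 + exp(2*I*pi/3) + exp(-2*I*pi/3) = 0.)
Dividing by |G| = 12 gives 0/12 = 0, matching the row-orthogonality relation <chi_3, chi_1> = [chi_3 = chi_1].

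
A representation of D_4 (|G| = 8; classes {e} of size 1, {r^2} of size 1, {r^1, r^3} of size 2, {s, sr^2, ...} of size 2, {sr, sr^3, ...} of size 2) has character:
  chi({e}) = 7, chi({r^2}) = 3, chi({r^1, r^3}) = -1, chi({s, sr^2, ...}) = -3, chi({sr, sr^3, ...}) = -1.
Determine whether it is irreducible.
Not irreducible (reducible): <chi, chi> = 10 > 1.

Justification: <chi, chi> = (1/|G|) sum_C |C| * |chi(C)|^2 = (1/8)[1*|7|^2 + 1*|3|^2 + 2*|-1|^2 + 2*|-3|^2 + 2*|-1|^2]
  = (1/8)[(49) + (9) + (2) + (18) + (2)] = 80/8 = 10.
A character is irreducible iff <chi, chi> = 1, so this representation is reducible.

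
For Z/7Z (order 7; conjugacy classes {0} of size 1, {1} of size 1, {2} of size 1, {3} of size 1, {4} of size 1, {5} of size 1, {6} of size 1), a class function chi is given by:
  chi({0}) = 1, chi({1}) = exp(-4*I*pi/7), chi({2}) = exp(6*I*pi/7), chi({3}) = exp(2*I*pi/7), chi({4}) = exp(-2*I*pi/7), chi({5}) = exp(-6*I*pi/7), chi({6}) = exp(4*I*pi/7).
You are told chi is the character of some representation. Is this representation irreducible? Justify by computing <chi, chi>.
Irreducible: <chi, chi> = 1.

Proof sketch: <chi, chi> = (1/|G|) sum_C |C| * |chi(C)|^2 = (1/7)[1*|1|^2 + 1*|exp(-4*I*pi/7)|^2 + 1*|exp(6*I*pi/7)|^2 + 1*|exp(2*I*pi/7)|^2 + 1*|exp(-2*I*pi/7)|^2 + 1*|exp(-6*I*pi/7)|^2 + 1*|exp(4*I*pi/7)|^2]
  = (1/7)[(1) + (1) + (1) + (1) + (1) + (1) + (1)] = 7/7 = 1.
(Exp terms are combined using exp(i*s)*conj(exp(i*t)) = exp(i*(s-t)), and sums of them are collapsed using the identity that for every m > 1 the m distinct m-th roots of unity sum to 0, e.g. 1 + exp(2*I*pi/3) + exp(-2*I*pi/3) = 0.)
A character is irreducible iff <chi, chi> = 1, so this representation is irreducible.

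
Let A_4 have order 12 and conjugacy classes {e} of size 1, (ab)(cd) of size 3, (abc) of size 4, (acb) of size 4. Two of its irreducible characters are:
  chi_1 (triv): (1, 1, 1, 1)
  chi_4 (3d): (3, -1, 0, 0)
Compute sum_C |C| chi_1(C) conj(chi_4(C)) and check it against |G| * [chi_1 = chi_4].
Sum = 0; so <chi_1, chi_4> = 0 (distinct irreducibles are orthogonal).

Working: Compute term by term over conjugacy classes (|C| * chi_1(C) * conj(chi_4(C))):
  1*(1)*conj(3) + 3*(1)*conj(-1) + 4*(1)*conj(0) + 4*(1)*conj(0)
  = (3) + (-3) + (0) + (0)
  = 0.
(Exp terms are combined using exp(i*s)*conj(exp(i*t)) = exp(i*(s-t)), and sums of them are collapsed using the identity that for every m > 1 the m distinct m-th roots of unity sum to 0, e.g. 1 + exp(2*I*pi/3) + exp(-2*I*pi/3) = 0.)
Dividing by |G| = 12 gives 0/12 = 0, matching the row-orthogonality relation <chi_1, chi_4> = [chi_1 = chi_4].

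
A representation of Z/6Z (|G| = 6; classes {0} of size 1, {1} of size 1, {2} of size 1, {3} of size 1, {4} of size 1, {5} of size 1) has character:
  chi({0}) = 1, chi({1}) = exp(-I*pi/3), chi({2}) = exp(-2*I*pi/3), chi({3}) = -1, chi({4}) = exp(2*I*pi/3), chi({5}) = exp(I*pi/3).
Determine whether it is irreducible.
Irreducible: <chi, chi> = 1.

<chi, chi> = (1/|G|) sum_C |C| * |chi(C)|^2 = (1/6)[1*|1|^2 + 1*|exp(-I*pi/3)|^2 + 1*|exp(-2*I*pi/3)|^2 + 1*|-1|^2 + 1*|exp(2*I*pi/3)|^2 + 1*|exp(I*pi/3)|^2]
  = (1/6)[(1) + (1) + (1) + (1) + (1) + (1)] = 6/6 = 1.
(Exp terms are combined using exp(i*s)*conj(exp(i*t)) = exp(i*(s-t)), and sums of them are collapsed using the identity that for every m > 1 the m distinct m-th roots of unity sum to 0, e.g. 1 + exp(2*I*pi/3) + exp(-2*I*pi/3) = 0.)
A character is irreducible iff <chi, chi> = 1, so this representation is irreducible.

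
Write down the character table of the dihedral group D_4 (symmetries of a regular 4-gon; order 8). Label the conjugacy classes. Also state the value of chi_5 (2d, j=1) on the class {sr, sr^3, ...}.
Conjugacy classes: {e} of size 1, {r^2} of size 1, {r^1, r^3} of size 2, {s, sr^2, ...} of size 2, {sr, sr^3, ...} of size 2.
Character table:
  irrep \ class              {e} (size 1)  {r^2} (size 1)  {r^1, r^3} (size 2)  {s, sr^2, ...} (size 2)  {sr, sr^3, ...} (size 2)
  chi_1 (triv)               1             1               1                    1                        1                       
  chi_2 (sign: r->1, s->-1)  1             1               1                    -1                       -1                      
  chi_3 (r->-1, s->1)        1             1               -1                   1                        -1                      
  chi_4 (r->-1, s->-1)       1             1               -1                   -1                       1                       
  chi_5 (2d, j=1)            2             -2              0                    0                        0                       

Spot check: chi_5 (2d, j=1) on {sr, sr^3, ...} = 0.

Details: D_4 has order 2*4 = 8 with 5 conjugacy classes, hence 5 irreducibles. Sum of squared dims 1 + 1 + 1 + 1 + 4 = 8 = |G|. Linear characters come from the abelianisation; the 2-dimensional irreps have character r^k -> 2*cos(2*pi*j*k/4), reflections -> 0.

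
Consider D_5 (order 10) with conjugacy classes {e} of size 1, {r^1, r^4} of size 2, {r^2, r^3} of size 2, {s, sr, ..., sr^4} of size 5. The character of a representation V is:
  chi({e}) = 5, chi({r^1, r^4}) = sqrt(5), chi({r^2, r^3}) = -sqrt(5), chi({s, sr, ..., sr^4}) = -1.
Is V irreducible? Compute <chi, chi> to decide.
Not irreducible (reducible): <chi, chi> = 5 > 1.

<chi, chi> = (1/|G|) sum_C |C| * |chi(C)|^2 = (1/10)[1*|5|^2 + 2*|sqrt(5)|^2 + 2*|-sqrt(5)|^2 + 5*|-1|^2]
  = (1/10)[(25) + (10) + (10) + (5)] = 50/10 = 5.
A character is irreducible iff <chi, chi> = 1, so this representation is reducible.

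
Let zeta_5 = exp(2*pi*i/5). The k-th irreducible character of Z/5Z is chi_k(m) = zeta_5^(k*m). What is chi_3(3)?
chi_3(3) = zeta_5^9 = exp(-2*I*pi/5)

Explanation: chi_3(3) = zeta_5^(3*3) = zeta_5^9. Since zeta_5^5 = 1, this equals zeta_5^4 = exp(2*pi*i*4/5) = exp(-2*I*pi/5).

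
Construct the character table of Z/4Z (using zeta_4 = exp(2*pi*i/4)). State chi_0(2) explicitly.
Character table of Z/4Z (irreps indexed chi_0,...,chi_3 with chi_k(m) = zeta_4^(k*m), zeta_4 = exp(2*pi*i/4)):
  irrep \ class  {0} (size 1)  {1} (size 1)  {2} (size 1)  {3} (size 1)
  chi_0          1             1             1             1           
  chi_1          1             I             -1            -I          
  chi_2          1             -1            1             -1          
  chi_3          1             -I            -1            I           

Spot check: chi_0(2) = zeta_4^(0*2) = zeta_4^0 = 1.

Argument: Z/4Z is abelian, so all 4 irreducible complex representations are 1-dimensional. They are given by chi_k(m) = zeta_4^(k*m) for k = 0,...,3. Row orthogonality: sum_m chi_k(m) conj(chi_l(m)) = 4 * [k = l].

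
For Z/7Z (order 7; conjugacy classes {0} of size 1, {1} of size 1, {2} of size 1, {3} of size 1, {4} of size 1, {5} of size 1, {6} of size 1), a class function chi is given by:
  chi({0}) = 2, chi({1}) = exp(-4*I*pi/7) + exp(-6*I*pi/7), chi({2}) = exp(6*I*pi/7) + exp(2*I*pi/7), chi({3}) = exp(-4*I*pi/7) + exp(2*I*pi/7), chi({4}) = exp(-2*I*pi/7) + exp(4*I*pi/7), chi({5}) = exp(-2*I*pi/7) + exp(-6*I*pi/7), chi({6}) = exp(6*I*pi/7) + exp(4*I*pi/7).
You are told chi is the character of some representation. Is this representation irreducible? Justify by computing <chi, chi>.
Not irreducible (reducible): <chi, chi> = 2 > 1.

Solution. <chi, chi> = (1/|G|) sum_C |C| * |chi(C)|^2 = (1/7)[1*|2|^2 + 1*|exp(-4*I*pi/7) + exp(-6*I*pi/7)|^2 + 1*|exp(6*I*pi/7) + exp(2*I*pi/7)|^2 + 1*|exp(-4*I*pi/7) + exp(2*I*pi/7)|^2 + 1*|exp(-2*I*pi/7) + exp(4*I*pi/7)|^2 + 1*|exp(-2*I*pi/7) + exp(-6*I*pi/7)|^2 + 1*|exp(6*I*pi/7) + exp(4*I*pi/7)|^2]
  = (1/7)[(4) + (2 + exp(-2*I*pi/7) + exp(2*I*pi/7)) + (2 + exp(-4*I*pi/7) + exp(4*I*pi/7)) + (2 + exp(-6*I*pi/7) + exp(6*I*pi/7)) + (2 + exp(-6*I*pi/7) + exp(6*I*pi/7)) + (2 + exp(-4*I*pi/7) + exp(4*I*pi/7)) + (2 + exp(-2*I*pi/7) + exp(2*I*pi/7))] = 14/7 = 2.
(Exp terms are combined using exp(i*s)*conj(exp(i*t)) = exp(i*(s-t)), and sums of them are collapsed using the identity that for every m > 1 the m distinct m-th roots of unity sum to 0, e.g. 1 + exp(2*I*pi/3) + exp(-2*I*pi/3) = 0.)
A character is irreducible iff <chi, chi> = 1, so this representation is reducible.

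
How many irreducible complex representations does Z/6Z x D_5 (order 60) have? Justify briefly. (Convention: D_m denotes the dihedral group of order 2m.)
24

Why: The number of irreducible complex representations of a finite group equals its number of conjugacy classes. For a direct product, #classes(G x H) = #classes(G) * #classes(H). Z/6Z has 6 classes (abelian), D_5 has 4 classes, so 6 * 4 = 24, so Z/6Z x D_5 (order 60) has exactly 24 irreducible complex representations.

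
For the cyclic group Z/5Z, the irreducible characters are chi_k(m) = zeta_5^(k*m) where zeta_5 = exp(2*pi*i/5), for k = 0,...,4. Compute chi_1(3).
chi_1(3) = zeta_5^3 = exp(-4*I*pi/5)

Proof sketch: chi_1(3) = zeta_5^(1*3) = zeta_5^3. Since zeta_5^5 = 1, this equals zeta_5^3 = exp(2*pi*i*3/5) = exp(-4*I*pi/5).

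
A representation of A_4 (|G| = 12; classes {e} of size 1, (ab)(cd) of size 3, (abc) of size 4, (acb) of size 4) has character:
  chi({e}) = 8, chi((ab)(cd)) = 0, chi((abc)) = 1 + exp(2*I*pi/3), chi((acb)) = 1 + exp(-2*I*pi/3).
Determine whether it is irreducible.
Not irreducible (reducible): <chi, chi> = 6 > 1.

Working: <chi, chi> = (1/|G|) sum_C |C| * |chi(C)|^2 = (1/12)[1*|8|^2 + 3*|0|^2 + 4*|1 + exp(2*I*pi/3)|^2 + 4*|1 + exp(-2*I*pi/3)|^2]
  = (1/12)[(64) + (0) + (4) + (4)] = 72/12 = 6.
(Exp terms are combined using exp(i*s)*conj(exp(i*t)) = exp(i*(s-t)), and sums of them are collapsed using the identity that for every m > 1 the m distinct m-th roots of unity sum to 0, e.g. 1 + exp(2*I*pi/3) + exp(-2*I*pi/3) = 0.)
A character is irreducible iff <chi, chi> = 1, so this representation is reducible.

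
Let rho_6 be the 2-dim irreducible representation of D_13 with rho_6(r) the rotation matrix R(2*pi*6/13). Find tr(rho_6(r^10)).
chi_{rho_6}(r^10) = 2*cos(2*pi*6*10/13) = -2*cos(3*pi/13)

rho_6(r^10) is rotation by angle 2*pi*6*10/13, whose trace is 2*cos(2*pi*6*10/13) = -2*cos(3*pi/13).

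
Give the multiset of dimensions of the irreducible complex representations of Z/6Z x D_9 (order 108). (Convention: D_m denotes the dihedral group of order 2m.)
Dimensions: 1, 1, 1, 1, 1, 1, 1, 1, 1, 1, 1, 1, 2, 2, 2, 2, 2, 2, 2, 2, 2, 2, 2, 2, 2, 2, 2, 2, 2, 2, 2, 2, 2, 2, 2, 2

Working: There are 36 irreducibles (= number of conjugacy classes). Their dimensions d_i satisfy sum d_i^2 = |G| = 108: 1 + 1 + 1 + 1 + 1 + 1 + 1 + 1 + 1 + 1 + 1 + 1 + 4 + 4 + 4 + 4 + 4 + 4 + 4 + 4 + 4 + 4 + 4 + 4 + 4 + 4 + 4 + 4 + 4 + 4 + 4 + 4 + 4 + 4 + 4 + 4 = 108. (For the product with Z/6Z: each of the 6 1-dim characters of Z/6Z tensors with each irrep of D_9, giving 6 copies of each D_9-dimension.)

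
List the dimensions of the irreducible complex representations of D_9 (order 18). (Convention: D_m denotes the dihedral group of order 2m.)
Dimensions: 1, 1, 2, 2, 2, 2

Proof sketch: There are 6 irreducibles (= number of conjugacy classes). Their dimensions d_i satisfy sum d_i^2 = |G| = 18: 1 + 1 + 4 + 4 + 4 + 4 = 18.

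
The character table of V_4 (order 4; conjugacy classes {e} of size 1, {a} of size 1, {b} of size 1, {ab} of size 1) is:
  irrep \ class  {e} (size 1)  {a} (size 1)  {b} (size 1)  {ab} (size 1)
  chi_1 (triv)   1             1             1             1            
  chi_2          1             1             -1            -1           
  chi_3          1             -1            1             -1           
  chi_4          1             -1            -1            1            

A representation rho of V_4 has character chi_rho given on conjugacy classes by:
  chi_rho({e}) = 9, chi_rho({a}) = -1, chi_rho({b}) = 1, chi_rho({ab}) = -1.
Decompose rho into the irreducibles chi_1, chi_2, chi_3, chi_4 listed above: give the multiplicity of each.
Multiplicities: chi_1: 2, chi_2: 2, chi_3: 3, chi_4: 2.

Why: Use <chi_rho, chi> = (1/|G|) sum_C |C| * chi_rho(C) * conj(chi(C)) with |G| = 4 for each irreducible chi in the table:
  <chi_rho, chi_1> = (1/4)[1*(9)*conj(1) + 1*(-1)*conj(1) + 1*(1)*conj(1) + 1*(-1)*conj(1)]
      = (1/4)[(9) + (-1) + (1) + (-1)] = 8/4 = 2
  <chi_rho, chi_2> = (1/4)[1*(9)*conj(1) + 1*(-1)*conj(1) + 1*(1)*conj(-1) + 1*(-1)*conj(-1)]
      = (1/4)[(9) + (-1) + (-1) + (1)] = 8/4 = 2
  <chi_rho, chi_3> = (1/4)[1*(9)*conj(1) + 1*(-1)*conj(-1) + 1*(1)*conj(1) + 1*(-1)*conj(-1)]
      = (1/4)[(9) + (1) + (1) + (1)] = 12/4 = 3
  <chi_rho, chi_4> = (1/4)[1*(9)*conj(1) + 1*(-1)*conj(-1) + 1*(1)*conj(-1) + 1*(-1)*conj(1)]
      = (1/4)[(9) + (1) + (-1) + (-1)] = 8/4 = 2
Dimension check: dim(rho) = sum (mult * dim) = 2*1 + 2*1 + 3*1 + 2*1 = 9 = chi_rho(e) = 9.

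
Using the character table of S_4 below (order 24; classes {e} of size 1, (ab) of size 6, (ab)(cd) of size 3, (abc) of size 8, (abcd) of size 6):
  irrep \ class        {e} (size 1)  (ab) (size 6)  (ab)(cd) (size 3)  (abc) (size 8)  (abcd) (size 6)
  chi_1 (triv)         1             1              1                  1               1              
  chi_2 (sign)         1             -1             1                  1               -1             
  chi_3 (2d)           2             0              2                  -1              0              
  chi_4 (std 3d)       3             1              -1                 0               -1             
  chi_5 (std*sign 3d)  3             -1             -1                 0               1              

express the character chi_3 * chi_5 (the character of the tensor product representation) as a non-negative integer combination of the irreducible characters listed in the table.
chi_3 tensor chi_5 = chi_4 + chi_5 (all other irreducibles have multiplicity 0).

Solution. The character of a tensor product is the pointwise product (chi_3 * chi_5)(C) = chi_3(C) * chi_5(C):
  {e}: (2)*(3), (ab): (0)*(-1), (ab)(cd): (2)*(-1), (abc): (-1)*(0), (abcd): (0)*(1)
so (chi_3 * chi_5) takes values
  {e} -> 6, (ab) -> 0, (ab)(cd) -> -2, (abc) -> 0, (abcd) -> 0.
Now take the inner product of this character with each irreducible chi from the table, <chi_3*chi_5, chi> = (1/24) sum_C |C| (chi_3*chi_5)(C) conj(chi(C)):
  <chi_3*chi_5, chi_1> = (1/24)[1*(6)*conj(1) + 6*(0)*conj(1) + 3*(-2)*conj(1) + 8*(0)*conj(1) + 6*(0)*conj(1)]
      = (1/24)[(6) + (0) + (-6) + (0) + (0)] = 0/24 = 0
  <chi_3*chi_5, chi_2> = (1/24)[1*(6)*conj(1) + 6*(0)*conj(-1) + 3*(-2)*conj(1) + 8*(0)*conj(1) + 6*(0)*conj(-1)]
      = (1/24)[(6) + (0) + (-6) + (0) + (0)] = 0/24 = 0
  <chi_3*chi_5, chi_3> = (1/24)[1*(6)*conj(2) + 6*(0)*conj(0) + 3*(-2)*conj(2) + 8*(0)*conj(-1) + 6*(0)*conj(0)]
      = (1/24)[(12) + (0) + (-12) + (0) + (0)] = 0/24 = 0
  <chi_3*chi_5, chi_4> = (1/24)[1*(6)*conj(3) + 6*(0)*conj(1) + 3*(-2)*conj(-1) + 8*(0)*conj(0) + 6*(0)*conj(-1)]
      = (1/24)[(18) + (0) + (6) + (0) + (0)] = 24/24 = 1
  <chi_3*chi_5, chi_5> = (1/24)[1*(6)*conj(3) + 6*(0)*conj(-1) + 3*(-2)*conj(-1) + 8*(0)*conj(0) + 6*(0)*conj(1)]
      = (1/24)[(18) + (0) + (6) + (0) + (0)] = 24/24 = 1
Hence the multiplicities are chi_4: 1, chi_5: 1. Dimension check: dim(chi_3)*dim(chi_5) = 2*3 = 6 and sum (mult * dim) = 1*3 + 1*3 = 6.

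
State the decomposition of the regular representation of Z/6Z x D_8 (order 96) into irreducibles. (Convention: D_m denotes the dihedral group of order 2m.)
Each irreducible V_i of dimension d_i appears with multiplicity d_i, i.e. rho_reg = (direct sum over all irreducibles V_i) d_i V_i. The irreducible dimensions for Z/6Z x D_8 are 1, 1, 1, 1, 1, 1, 1, 1, 1, 1, 1, 1, 1, 1, 1, 1, 1, 1, 1, 1, 1, 1, 1, 1, 2, 2, 2, 2, 2, 2, 2, 2, 2, 2, 2, 2, 2, 2, 2, 2, 2, 2: 24 irreducibles of dimension 1, each with multiplicity 1; 18 irreducibles of dimension 2, each with multiplicity 2. Total dimension 24*1*1 + 18*2*2 = 96 = |G|.

Solution. General theorem: in the regular representation of a finite group G, each irreducible appears with multiplicity equal to its dimension. Check: dim(rho_reg) = sum d_i^2 = 1 + 1 + 1 + 1 + 1 + 1 + 1 + 1 + 1 + 1 + 1 + 1 + 1 + 1 + 1 + 1 + 1 + 1 + 1 + 1 + 1 + 1 + 1 + 1 + 4 + 4 + 4 + 4 + 4 + 4 + 4 + 4 + 4 + 4 + 4 + 4 + 4 + 4 + 4 + 4 + 4 + 4 = 96 = |G|.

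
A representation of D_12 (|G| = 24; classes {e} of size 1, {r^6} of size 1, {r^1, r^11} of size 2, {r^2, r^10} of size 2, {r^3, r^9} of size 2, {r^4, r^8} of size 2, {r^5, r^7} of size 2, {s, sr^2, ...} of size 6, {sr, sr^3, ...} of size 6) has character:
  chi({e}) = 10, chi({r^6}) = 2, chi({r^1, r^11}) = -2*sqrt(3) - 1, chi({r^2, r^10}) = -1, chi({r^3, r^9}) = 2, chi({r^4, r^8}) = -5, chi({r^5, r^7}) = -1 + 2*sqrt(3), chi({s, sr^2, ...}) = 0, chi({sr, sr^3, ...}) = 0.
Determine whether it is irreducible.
Not irreducible (reducible): <chi, chi> = 9 > 1.

Why: <chi, chi> = (1/|G|) sum_C |C| * |chi(C)|^2 = (1/24)[1*|10|^2 + 1*|2|^2 + 2*|-2*sqrt(3) - 1|^2 + 2*|-1|^2 + 2*|2|^2 + 2*|-5|^2 + 2*|-1 + 2*sqrt(3)|^2 + 6*|0|^2 + 6*|0|^2]
  = (1/24)[(100) + (4) + (8*sqrt(3) + 26) + (2) + (8) + (50) + (26 - 8*sqrt(3)) + (0) + (0)] = 216/24 = 9.
A character is irreducible iff <chi, chi> = 1, so this representation is reducible.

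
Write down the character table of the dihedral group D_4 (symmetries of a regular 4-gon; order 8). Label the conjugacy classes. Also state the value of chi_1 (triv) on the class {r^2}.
Conjugacy classes: {e} of size 1, {r^2} of size 1, {r^1, r^3} of size 2, {s, sr^2, ...} of size 2, {sr, sr^3, ...} of size 2.
Character table:
  irrep \ class              {e} (size 1)  {r^2} (size 1)  {r^1, r^3} (size 2)  {s, sr^2, ...} (size 2)  {sr, sr^3, ...} (size 2)
  chi_1 (triv)               1             1               1                    1                        1                       
  chi_2 (sign: r->1, s->-1)  1             1               1                    -1                       -1                      
  chi_3 (r->-1, s->1)        1             1               -1                   1                        -1                      
  chi_4 (r->-1, s->-1)       1             1               -1                   -1                       1                       
  chi_5 (2d, j=1)            2             -2              0                    0                        0                       

Spot check: chi_1 (triv) on {r^2} = 1.

Derivation: D_4 has order 2*4 = 8 with 5 conjugacy classes, hence 5 irreducibles. Sum of squared dims 1 + 1 + 1 + 1 + 4 = 8 = |G|. Linear characters come from the abelianisation; the 2-dimensional irreps have character r^k -> 2*cos(2*pi*j*k/4), reflections -> 0.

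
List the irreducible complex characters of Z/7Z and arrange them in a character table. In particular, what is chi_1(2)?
Character table of Z/7Z (irreps indexed chi_0,...,chi_6 with chi_k(m) = zeta_7^(k*m), zeta_7 = exp(2*pi*i/7)):
  irrep \ class  {0} (size 1)  {1} (size 1)    {2} (size 1)    {3} (size 1)    {4} (size 1)    {5} (size 1)    {6} (size 1)  
  chi_0          1             1               1               1               1               1               1             
  chi_1          1             exp(2*I*pi/7)   exp(4*I*pi/7)   exp(6*I*pi/7)   exp(-6*I*pi/7)  exp(-4*I*pi/7)  exp(-2*I*pi/7)
  chi_2          1             exp(4*I*pi/7)   exp(-6*I*pi/7)  exp(-2*I*pi/7)  exp(2*I*pi/7)   exp(6*I*pi/7)   exp(-4*I*pi/7)
  chi_3          1             exp(6*I*pi/7)   exp(-2*I*pi/7)  exp(4*I*pi/7)   exp(-4*I*pi/7)  exp(2*I*pi/7)   exp(-6*I*pi/7)
  chi_4          1             exp(-6*I*pi/7)  exp(2*I*pi/7)   exp(-4*I*pi/7)  exp(4*I*pi/7)   exp(-2*I*pi/7)  exp(6*I*pi/7) 
  chi_5          1             exp(-4*I*pi/7)  exp(6*I*pi/7)   exp(2*I*pi/7)   exp(-2*I*pi/7)  exp(-6*I*pi/7)  exp(4*I*pi/7) 
  chi_6          1             exp(-2*I*pi/7)  exp(-4*I*pi/7)  exp(-6*I*pi/7)  exp(6*I*pi/7)   exp(4*I*pi/7)   exp(2*I*pi/7) 

Spot check: chi_1(2) = zeta_7^(1*2) = zeta_7^2 = exp(4*I*pi/7).

Explanation: Z/7Z is abelian, so all 7 irreducible complex representations are 1-dimensional. They are given by chi_k(m) = zeta_7^(k*m) for k = 0,...,6. Row orthogonality: sum_m chi_k(m) conj(chi_l(m)) = 7 * [k = l].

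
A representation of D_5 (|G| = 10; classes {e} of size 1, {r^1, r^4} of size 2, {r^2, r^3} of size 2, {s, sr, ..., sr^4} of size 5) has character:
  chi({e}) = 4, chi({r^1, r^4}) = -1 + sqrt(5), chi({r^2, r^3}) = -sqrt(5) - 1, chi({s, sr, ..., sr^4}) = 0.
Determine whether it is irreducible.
Not irreducible (reducible): <chi, chi> = 4 > 1.

<chi, chi> = (1/|G|) sum_C |C| * |chi(C)|^2 = (1/10)[1*|4|^2 + 2*|-1 + sqrt(5)|^2 + 2*|-sqrt(5) - 1|^2 + 5*|0|^2]
  = (1/10)[(16) + (12 - 4*sqrt(5)) + (4*sqrt(5) + 12) + (0)] = 40/10 = 4.
A character is irreducible iff <chi, chi> = 1, so this representation is reducible.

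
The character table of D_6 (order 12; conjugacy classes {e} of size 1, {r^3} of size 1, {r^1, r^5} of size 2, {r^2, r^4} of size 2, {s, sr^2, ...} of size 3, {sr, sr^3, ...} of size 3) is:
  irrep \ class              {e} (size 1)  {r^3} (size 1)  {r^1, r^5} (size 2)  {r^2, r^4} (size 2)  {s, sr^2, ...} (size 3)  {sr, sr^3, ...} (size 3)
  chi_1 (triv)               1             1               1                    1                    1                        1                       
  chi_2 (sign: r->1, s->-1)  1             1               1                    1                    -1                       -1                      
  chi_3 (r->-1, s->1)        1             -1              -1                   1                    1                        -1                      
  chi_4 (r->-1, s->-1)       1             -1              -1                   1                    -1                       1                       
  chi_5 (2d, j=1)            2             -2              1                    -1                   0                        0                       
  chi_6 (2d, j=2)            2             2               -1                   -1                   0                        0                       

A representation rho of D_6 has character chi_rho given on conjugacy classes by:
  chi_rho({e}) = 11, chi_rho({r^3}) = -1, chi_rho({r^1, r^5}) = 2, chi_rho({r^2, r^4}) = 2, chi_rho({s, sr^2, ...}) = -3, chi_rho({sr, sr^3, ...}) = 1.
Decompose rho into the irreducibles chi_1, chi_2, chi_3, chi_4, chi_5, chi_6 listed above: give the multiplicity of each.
Multiplicities: chi_1: 1, chi_2: 2, chi_3: 0, chi_4: 2, chi_5: 2, chi_6: 1.

Reasoning: Use <chi_rho, chi> = (1/|G|) sum_C |C| * chi_rho(C) * conj(chi(C)) with |G| = 12 for each irreducible chi in the table:
  <chi_rho, chi_1> = (1/12)[1*(11)*conj(1) + 1*(-1)*conj(1) + 2*(2)*conj(1) + 2*(2)*conj(1) + 3*(-3)*conj(1) + 3*(1)*conj(1)]
      = (1/12)[(11) + (-1) + (4) + (4) + (-9) + (3)] = 12/12 = 1
  <chi_rho, chi_2> = (1/12)[1*(11)*conj(1) + 1*(-1)*conj(1) + 2*(2)*conj(1) + 2*(2)*conj(1) + 3*(-3)*conj(-1) + 3*(1)*conj(-1)]
      = (1/12)[(11) + (-1) + (4) + (4) + (9) + (-3)] = 24/12 = 2
  <chi_rho, chi_3> = (1/12)[1*(11)*conj(1) + 1*(-1)*conj(-1) + 2*(2)*conj(-1) + 2*(2)*conj(1) + 3*(-3)*conj(1) + 3*(1)*conj(-1)]
      = (1/12)[(11) + (1) + (-4) + (4) + (-9) + (-3)] = 0/12 = 0
  <chi_rho, chi_4> = (1/12)[1*(11)*conj(1) + 1*(-1)*conj(-1) + 2*(2)*conj(-1) + 2*(2)*conj(1) + 3*(-3)*conj(-1) + 3*(1)*conj(1)]
      = (1/12)[(11) + (1) + (-4) + (4) + (9) + (3)] = 24/12 = 2
  <chi_rho, chi_5> = (1/12)[1*(11)*conj(2) + 1*(-1)*conj(-2) + 2*(2)*conj(1) + 2*(2)*conj(-1) + 3*(-3)*conj(0) + 3*(1)*conj(0)]
      = (1/12)[(22) + (2) + (4) + (-4) + (0) + (0)] = 24/12 = 2
  <chi_rho, chi_6> = (1/12)[1*(11)*conj(2) + 1*(-1)*conj(2) + 2*(2)*conj(-1) + 2*(2)*conj(-1) + 3*(-3)*conj(0) + 3*(1)*conj(0)]
      = (1/12)[(22) + (-2) + (-4) + (-4) + (0) + (0)] = 12/12 = 1
Dimension check: dim(rho) = sum (mult * dim) = 1*1 + 2*1 + 0*1 + 2*1 + 2*2 + 1*2 = 11 = chi_rho(e) = 11.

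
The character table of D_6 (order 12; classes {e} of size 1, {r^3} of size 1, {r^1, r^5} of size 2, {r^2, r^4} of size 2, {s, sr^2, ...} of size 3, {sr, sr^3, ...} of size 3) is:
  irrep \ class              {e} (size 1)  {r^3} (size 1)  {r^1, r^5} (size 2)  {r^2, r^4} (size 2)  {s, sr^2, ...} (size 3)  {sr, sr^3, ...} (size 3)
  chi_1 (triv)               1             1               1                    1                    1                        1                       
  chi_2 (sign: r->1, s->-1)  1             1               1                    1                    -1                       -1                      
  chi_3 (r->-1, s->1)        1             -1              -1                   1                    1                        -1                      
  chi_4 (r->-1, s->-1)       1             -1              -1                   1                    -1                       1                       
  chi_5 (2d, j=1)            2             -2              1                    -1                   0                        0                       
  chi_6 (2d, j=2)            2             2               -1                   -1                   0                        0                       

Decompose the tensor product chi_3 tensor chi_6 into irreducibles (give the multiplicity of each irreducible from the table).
chi_3 tensor chi_6 = chi_5 (all other irreducibles have multiplicity 0).

Derivation: The character of a tensor product is the pointwise product (chi_3 * chi_6)(C) = chi_3(C) * chi_6(C):
  {e}: (1)*(2), {r^3}: (-1)*(2), {r^1, r^5}: (-1)*(-1), {r^2, r^4}: (1)*(-1), {s, sr^2, ...}: (1)*(0), {sr, sr^3, ...}: (-1)*(0)
so (chi_3 * chi_6) takes values
  {e} -> 2, {r^3} -> -2, {r^1, r^5} -> 1, {r^2, r^4} -> -1, {s, sr^2, ...} -> 0, {sr, sr^3, ...} -> 0.
Now take the inner product of this character with each irreducible chi from the table, <chi_3*chi_6, chi> = (1/12) sum_C |C| (chi_3*chi_6)(C) conj(chi(C)):
  <chi_3*chi_6, chi_1> = (1/12)[1*(2)*conj(1) + 1*(-2)*conj(1) + 2*(1)*conj(1) + 2*(-1)*conj(1) + 3*(0)*conj(1) + 3*(0)*conj(1)]
      = (1/12)[(2) + (-2) + (2) + (-2) + (0) + (0)] = 0/12 = 0
  <chi_3*chi_6, chi_2> = (1/12)[1*(2)*conj(1) + 1*(-2)*conj(1) + 2*(1)*conj(1) + 2*(-1)*conj(1) + 3*(0)*conj(-1) + 3*(0)*conj(-1)]
      = (1/12)[(2) + (-2) + (2) + (-2) + (0) + (0)] = 0/12 = 0
  <chi_3*chi_6, chi_3> = (1/12)[1*(2)*conj(1) + 1*(-2)*conj(-1) + 2*(1)*conj(-1) + 2*(-1)*conj(1) + 3*(0)*conj(1) + 3*(0)*conj(-1)]
      = (1/12)[(2) + (2) + (-2) + (-2) + (0) + (0)] = 0/12 = 0
  <chi_3*chi_6, chi_4> = (1/12)[1*(2)*conj(1) + 1*(-2)*conj(-1) + 2*(1)*conj(-1) + 2*(-1)*conj(1) + 3*(0)*conj(-1) + 3*(0)*conj(1)]
      = (1/12)[(2) + (2) + (-2) + (-2) + (0) + (0)] = 0/12 = 0
  <chi_3*chi_6, chi_5> = (1/12)[1*(2)*conj(2) + 1*(-2)*conj(-2) + 2*(1)*conj(1) + 2*(-1)*conj(-1) + 3*(0)*conj(0) + 3*(0)*conj(0)]
      = (1/12)[(4) + (4) + (2) + (2) + (0) + (0)] = 12/12 = 1
  <chi_3*chi_6, chi_6> = (1/12)[1*(2)*conj(2) + 1*(-2)*conj(2) + 2*(1)*conj(-1) + 2*(-1)*conj(-1) + 3*(0)*conj(0) + 3*(0)*conj(0)]
      = (1/12)[(4) + (-4) + (-2) + (2) + (0) + (0)] = 0/12 = 0
Hence the multiplicities are chi_5: 1. Dimension check: dim(chi_3)*dim(chi_6) = 1*2 = 2 and sum (mult * dim) = 1*2 = 2.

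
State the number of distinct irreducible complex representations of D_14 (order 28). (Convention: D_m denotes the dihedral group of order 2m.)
10

Derivation: The number of irreducible complex representations of a finite group equals its number of conjugacy classes. D_14 has 10 conjugacy classes (n/2 + 3 for n even), so D_14 (order 28) has exactly 10 irreducible complex representations.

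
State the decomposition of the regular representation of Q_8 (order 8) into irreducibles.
Each irreducible V_i of dimension d_i appears with multiplicity d_i, i.e. rho_reg = (direct sum over all irreducibles V_i) d_i V_i. The irreducible dimensions for Q_8 are 1, 1, 1, 1, 2: 4 irreducibles of dimension 1, each with multiplicity 1; 1 irreducible of dimension 2, with multiplicity 2. Total dimension 4*1*1 + 1*2*2 = 8 = |G|.

General theorem: in the regular representation of a finite group G, each irreducible appears with multiplicity equal to its dimension. Check: dim(rho_reg) = sum d_i^2 = 1 + 1 + 1 + 1 + 4 = 8 = |G|.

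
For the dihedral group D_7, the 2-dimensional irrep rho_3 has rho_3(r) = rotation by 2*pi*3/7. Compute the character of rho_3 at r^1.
chi_{rho_3}(r^1) = 2*cos(2*pi*3*1/7) = -2*cos(pi/7)

Solution. rho_3(r^1) is rotation by angle 2*pi*3*1/7, whose trace is 2*cos(2*pi*3*1/7) = -2*cos(pi/7).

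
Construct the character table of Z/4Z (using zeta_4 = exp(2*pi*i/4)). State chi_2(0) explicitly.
Character table of Z/4Z (irreps indexed chi_0,...,chi_3 with chi_k(m) = zeta_4^(k*m), zeta_4 = exp(2*pi*i/4)):
  irrep \ class  {0} (size 1)  {1} (size 1)  {2} (size 1)  {3} (size 1)
  chi_0          1             1             1             1           
  chi_1          1             I             -1            -I          
  chi_2          1             -1            1             -1          
  chi_3          1             -I            -1            I           

Spot check: chi_2(0) = zeta_4^(2*0) = zeta_4^0 = 1.

Z/4Z is abelian, so all 4 irreducible complex representations are 1-dimensional. They are given by chi_k(m) = zeta_4^(k*m) for k = 0,...,3. Row orthogonality: sum_m chi_k(m) conj(chi_l(m)) = 4 * [k = l].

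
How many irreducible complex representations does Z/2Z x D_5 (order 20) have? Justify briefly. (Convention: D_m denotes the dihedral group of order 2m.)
8

Solution. The number of irreducible complex representations of a finite group equals its number of conjugacy classes. For a direct product, #classes(G x H) = #classes(G) * #classes(H). Z/2Z has 2 classes (abelian), D_5 has 4 classes, so 2 * 4 = 8, so Z/2Z x D_5 (order 20) has exactly 8 irreducible complex representations.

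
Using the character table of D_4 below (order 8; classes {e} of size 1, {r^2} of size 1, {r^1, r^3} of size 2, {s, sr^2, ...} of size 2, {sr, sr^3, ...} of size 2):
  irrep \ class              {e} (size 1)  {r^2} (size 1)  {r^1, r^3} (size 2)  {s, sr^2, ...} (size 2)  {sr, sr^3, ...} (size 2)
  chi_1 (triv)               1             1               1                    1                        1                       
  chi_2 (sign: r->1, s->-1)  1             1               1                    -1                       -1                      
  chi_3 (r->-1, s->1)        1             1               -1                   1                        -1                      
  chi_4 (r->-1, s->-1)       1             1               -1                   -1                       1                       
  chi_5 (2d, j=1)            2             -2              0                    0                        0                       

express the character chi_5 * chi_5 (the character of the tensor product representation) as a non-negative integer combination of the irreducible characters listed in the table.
chi_5 tensor chi_5 = chi_1 + chi_2 + chi_3 + chi_4 (all other irreducibles have multiplicity 0).

Why: The character of a tensor product is the pointwise product (chi_5 * chi_5)(C) = chi_5(C) * chi_5(C):
  {e}: (2)*(2), {r^2}: (-2)*(-2), {r^1, r^3}: (0)*(0), {s, sr^2, ...}: (0)*(0), {sr, sr^3, ...}: (0)*(0)
so (chi_5 * chi_5) takes values
  {e} -> 4, {r^2} -> 4, {r^1, r^3} -> 0, {s, sr^2, ...} -> 0, {sr, sr^3, ...} -> 0.
Now take the inner product of this character with each irreducible chi from the table, <chi_5*chi_5, chi> = (1/8) sum_C |C| (chi_5*chi_5)(C) conj(chi(C)):
  <chi_5*chi_5, chi_1> = (1/8)[1*(4)*conj(1) + 1*(4)*conj(1) + 2*(0)*conj(1) + 2*(0)*conj(1) + 2*(0)*conj(1)]
      = (1/8)[(4) + (4) + (0) + (0) + (0)] = 8/8 = 1
  <chi_5*chi_5, chi_2> = (1/8)[1*(4)*conj(1) + 1*(4)*conj(1) + 2*(0)*conj(1) + 2*(0)*conj(-1) + 2*(0)*conj(-1)]
      = (1/8)[(4) + (4) + (0) + (0) + (0)] = 8/8 = 1
  <chi_5*chi_5, chi_3> = (1/8)[1*(4)*conj(1) + 1*(4)*conj(1) + 2*(0)*conj(-1) + 2*(0)*conj(1) + 2*(0)*conj(-1)]
      = (1/8)[(4) + (4) + (0) + (0) + (0)] = 8/8 = 1
  <chi_5*chi_5, chi_4> = (1/8)[1*(4)*conj(1) + 1*(4)*conj(1) + 2*(0)*conj(-1) + 2*(0)*conj(-1) + 2*(0)*conj(1)]
      = (1/8)[(4) + (4) + (0) + (0) + (0)] = 8/8 = 1
  <chi_5*chi_5, chi_5> = (1/8)[1*(4)*conj(2) + 1*(4)*conj(-2) + 2*(0)*conj(0) + 2*(0)*conj(0) + 2*(0)*conj(0)]
      = (1/8)[(8) + (-8) + (0) + (0) + (0)] = 0/8 = 0
Hence the multiplicities are chi_1: 1, chi_2: 1, chi_3: 1, chi_4: 1. Dimension check: dim(chi_5)*dim(chi_5) = 2*2 = 4 and sum (mult * dim) = 1*1 + 1*1 + 1*1 + 1*1 = 4.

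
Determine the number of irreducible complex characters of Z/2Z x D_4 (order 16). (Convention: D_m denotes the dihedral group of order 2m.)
10

Proof sketch: The number of irreducible complex representations of a finite group equals its number of conjugacy classes. For a direct product, #classes(G x H) = #classes(G) * #classes(H). Z/2Z has 2 classes (abelian), D_4 has 5 classes, so 2 * 5 = 10, so Z/2Z x D_4 (order 16) has exactly 10 irreducible complex representations.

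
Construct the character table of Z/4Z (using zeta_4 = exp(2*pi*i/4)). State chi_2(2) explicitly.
Character table of Z/4Z (irreps indexed chi_0,...,chi_3 with chi_k(m) = zeta_4^(k*m), zeta_4 = exp(2*pi*i/4)):
  irrep \ class  {0} (size 1)  {1} (size 1)  {2} (size 1)  {3} (size 1)
  chi_0          1             1             1             1           
  chi_1          1             I             -1            -I          
  chi_2          1             -1            1             -1          
  chi_3          1             -I            -1            I           

Spot check: chi_2(2) = zeta_4^(2*2) = zeta_4^4 = 1.

Explanation: Z/4Z is abelian, so all 4 irreducible complex representations are 1-dimensional. They are given by chi_k(m) = zeta_4^(k*m) for k = 0,...,3. Row orthogonality: sum_m chi_k(m) conj(chi_l(m)) = 4 * [k = l].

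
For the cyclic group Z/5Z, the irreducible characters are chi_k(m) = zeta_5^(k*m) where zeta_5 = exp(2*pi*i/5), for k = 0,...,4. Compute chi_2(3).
chi_2(3) = zeta_5^6 = exp(2*I*pi/5)

Solution. chi_2(3) = zeta_5^(2*3) = zeta_5^6. Since zeta_5^5 = 1, this equals zeta_5^1 = exp(2*pi*i*1/5) = exp(2*I*pi/5).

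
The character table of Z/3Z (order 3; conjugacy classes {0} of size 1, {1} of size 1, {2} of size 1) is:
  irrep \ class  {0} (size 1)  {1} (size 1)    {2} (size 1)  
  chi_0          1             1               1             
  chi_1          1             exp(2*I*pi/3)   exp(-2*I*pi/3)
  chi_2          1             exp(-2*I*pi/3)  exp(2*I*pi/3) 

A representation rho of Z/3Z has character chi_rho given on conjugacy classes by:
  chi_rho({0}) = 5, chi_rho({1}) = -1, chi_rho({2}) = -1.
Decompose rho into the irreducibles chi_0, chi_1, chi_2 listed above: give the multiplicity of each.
Multiplicities: chi_0: 1, chi_1: 2, chi_2: 2.

Why: Use <chi_rho, chi> = (1/|G|) sum_C |C| * chi_rho(C) * conj(chi(C)) with |G| = 3 for each irreducible chi in the table:
  <chi_rho, chi_0> = (1/3)[1*(5)*conj(1) + 1*(-1)*conj(1) + 1*(-1)*conj(1)]
      = (1/3)[(5) + (-1) + (-1)] = 3/3 = 1
  <chi_rho, chi_1> = (1/3)[1*(5)*conj(1) + 1*(-1)*conj(exp(2*I*pi/3)) + 1*(-1)*conj(exp(-2*I*pi/3))]
      = (1/3)[(5) + (2 + exp(-2*I*pi/3) + 2*exp(2*I*pi/3)) + (2 + 2*exp(-2*I*pi/3) + exp(2*I*pi/3))] = 6/3 = 2
  <chi_rho, chi_2> = (1/3)[1*(5)*conj(1) + 1*(-1)*conj(exp(-2*I*pi/3)) + 1*(-1)*conj(exp(2*I*pi/3))]
      = (1/3)[(5) + (2 + 2*exp(-2*I*pi/3) + exp(2*I*pi/3)) + (2 + exp(-2*I*pi/3) + 2*exp(2*I*pi/3))] = 6/3 = 2
(Exp terms are combined using exp(i*s)*conj(exp(i*t)) = exp(i*(s-t)), and sums of them are collapsed using the identity that for every m > 1 the m distinct m-th roots of unity sum to 0, e.g. 1 + exp(2*I*pi/3) + exp(-2*I*pi/3) = 0.)
Dimension check: dim(rho) = sum (mult * dim) = 1*1 + 2*1 + 2*1 = 5 = chi_rho(e) = 5.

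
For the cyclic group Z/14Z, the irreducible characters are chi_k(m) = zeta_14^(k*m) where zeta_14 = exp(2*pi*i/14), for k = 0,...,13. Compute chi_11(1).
chi_11(1) = zeta_14^11 = exp(-3*I*pi/7)

chi_11(1) = zeta_14^(11*1) = zeta_14^11. Since zeta_14^14 = 1, this equals zeta_14^11 = exp(2*pi*i*11/14) = exp(-3*I*pi/7).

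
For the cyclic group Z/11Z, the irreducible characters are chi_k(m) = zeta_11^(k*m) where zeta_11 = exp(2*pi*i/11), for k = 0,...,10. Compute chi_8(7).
chi_8(7) = zeta_11^56 = exp(2*I*pi/11)

Argument: chi_8(7) = zeta_11^(8*7) = zeta_11^56. Since zeta_11^11 = 1, this equals zeta_11^1 = exp(2*pi*i*1/11) = exp(2*I*pi/11).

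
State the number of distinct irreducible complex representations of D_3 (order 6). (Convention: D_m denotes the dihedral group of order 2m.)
3

Why: The number of irreducible complex representations of a finite group equals its number of conjugacy classes. D_3 has 3 conjugacy classes ((n+3)/2 for n odd), so D_3 (order 6) has exactly 3 irreducible complex representations.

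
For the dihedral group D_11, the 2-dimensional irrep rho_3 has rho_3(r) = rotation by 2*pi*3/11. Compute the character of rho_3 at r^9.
chi_{rho_3}(r^9) = 2*cos(2*pi*3*9/11) = -2*cos(pi/11)

Argument: rho_3(r^9) is rotation by angle 2*pi*3*9/11, whose trace is 2*cos(2*pi*3*9/11) = -2*cos(pi/11).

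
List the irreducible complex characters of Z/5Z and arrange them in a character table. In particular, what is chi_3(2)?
Character table of Z/5Z (irreps indexed chi_0,...,chi_4 with chi_k(m) = zeta_5^(k*m), zeta_5 = exp(2*pi*i/5)):
  irrep \ class  {0} (size 1)  {1} (size 1)    {2} (size 1)    {3} (size 1)    {4} (size 1)  
  chi_0          1             1               1               1               1             
  chi_1          1             exp(2*I*pi/5)   exp(4*I*pi/5)   exp(-4*I*pi/5)  exp(-2*I*pi/5)
  chi_2          1             exp(4*I*pi/5)   exp(-2*I*pi/5)  exp(2*I*pi/5)   exp(-4*I*pi/5)
  chi_3          1             exp(-4*I*pi/5)  exp(2*I*pi/5)   exp(-2*I*pi/5)  exp(4*I*pi/5) 
  chi_4          1             exp(-2*I*pi/5)  exp(-4*I*pi/5)  exp(4*I*pi/5)   exp(2*I*pi/5) 

Spot check: chi_3(2) = zeta_5^(3*2) = zeta_5^6 = exp(2*I*pi/5).

Z/5Z is abelian, so all 5 irreducible complex representations are 1-dimensional. They are given by chi_k(m) = zeta_5^(k*m) for k = 0,...,4. Row orthogonality: sum_m chi_k(m) conj(chi_l(m)) = 5 * [k = l].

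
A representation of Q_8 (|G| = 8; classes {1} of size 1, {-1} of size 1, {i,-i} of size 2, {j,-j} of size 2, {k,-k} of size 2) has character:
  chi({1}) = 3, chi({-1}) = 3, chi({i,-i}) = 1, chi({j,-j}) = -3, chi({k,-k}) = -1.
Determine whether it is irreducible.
Not irreducible (reducible): <chi, chi> = 5 > 1.

Solution. <chi, chi> = (1/|G|) sum_C |C| * |chi(C)|^2 = (1/8)[1*|3|^2 + 1*|3|^2 + 2*|1|^2 + 2*|-3|^2 + 2*|-1|^2]
  = (1/8)[(9) + (9) + (2) + (18) + (2)] = 40/8 = 5.
A character is irreducible iff <chi, chi> = 1, so this representation is reducible.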